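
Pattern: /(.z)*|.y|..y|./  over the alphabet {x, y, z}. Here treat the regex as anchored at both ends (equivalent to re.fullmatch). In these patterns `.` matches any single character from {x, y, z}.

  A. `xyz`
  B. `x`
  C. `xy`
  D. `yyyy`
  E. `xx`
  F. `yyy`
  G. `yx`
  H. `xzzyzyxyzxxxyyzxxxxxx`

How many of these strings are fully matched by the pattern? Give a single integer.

A → no match
B → match
C → match
D → no match
E → no match
F → match
G → no match
H → no match
Total matched: 3

3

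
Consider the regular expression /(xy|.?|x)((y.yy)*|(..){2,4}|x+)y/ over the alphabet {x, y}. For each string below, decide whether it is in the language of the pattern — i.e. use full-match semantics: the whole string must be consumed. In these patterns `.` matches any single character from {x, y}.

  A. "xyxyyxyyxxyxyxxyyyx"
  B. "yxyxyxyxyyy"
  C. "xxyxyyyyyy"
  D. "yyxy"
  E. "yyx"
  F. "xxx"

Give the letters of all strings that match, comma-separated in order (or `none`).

A → no match — must end with "y"
B → no match
C → match
D → no match
E → no match — must end with "y"
F → no match — must end with "y"

C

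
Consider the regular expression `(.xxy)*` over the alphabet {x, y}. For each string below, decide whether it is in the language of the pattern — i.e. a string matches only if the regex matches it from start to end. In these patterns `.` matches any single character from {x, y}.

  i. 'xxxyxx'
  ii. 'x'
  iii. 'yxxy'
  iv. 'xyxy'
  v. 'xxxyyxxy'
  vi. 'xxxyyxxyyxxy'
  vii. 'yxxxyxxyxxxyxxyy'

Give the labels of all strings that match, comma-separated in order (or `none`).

iii, v, vi

i → no match
ii → no match
iii → match
iv → no match
v → match
vi → match
vii → no match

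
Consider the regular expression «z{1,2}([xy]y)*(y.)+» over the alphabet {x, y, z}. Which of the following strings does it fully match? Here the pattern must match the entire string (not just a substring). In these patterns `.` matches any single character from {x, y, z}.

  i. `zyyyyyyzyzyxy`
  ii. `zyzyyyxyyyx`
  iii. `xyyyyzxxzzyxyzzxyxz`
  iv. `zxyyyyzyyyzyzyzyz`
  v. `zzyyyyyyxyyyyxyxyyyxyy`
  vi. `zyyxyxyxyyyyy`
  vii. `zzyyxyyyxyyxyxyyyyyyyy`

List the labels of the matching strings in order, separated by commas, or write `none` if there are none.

i → no match
ii. `zyzyyyxyyyx` → match
iii → no match — must start with `z`
iv → match
v → match
vi → match
vii → match

ii, iv, v, vi, vii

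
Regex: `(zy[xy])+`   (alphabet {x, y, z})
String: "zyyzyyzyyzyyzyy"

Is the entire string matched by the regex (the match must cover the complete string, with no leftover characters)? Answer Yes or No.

Yes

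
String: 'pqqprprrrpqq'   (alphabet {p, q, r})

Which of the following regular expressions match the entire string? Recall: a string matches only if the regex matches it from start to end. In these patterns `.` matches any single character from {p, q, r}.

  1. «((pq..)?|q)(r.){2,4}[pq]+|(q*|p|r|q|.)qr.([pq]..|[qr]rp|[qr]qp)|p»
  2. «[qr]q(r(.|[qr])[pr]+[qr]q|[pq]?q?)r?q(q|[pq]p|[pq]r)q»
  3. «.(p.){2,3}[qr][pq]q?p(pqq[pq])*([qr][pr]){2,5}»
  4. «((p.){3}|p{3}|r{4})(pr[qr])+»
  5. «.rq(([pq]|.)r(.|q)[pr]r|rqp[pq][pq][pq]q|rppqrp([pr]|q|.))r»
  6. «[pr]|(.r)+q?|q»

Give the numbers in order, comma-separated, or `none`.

1 → match
2 → no match
3 → no match
4 → no match
5 → no match — must end with 'r'
6 → no match

1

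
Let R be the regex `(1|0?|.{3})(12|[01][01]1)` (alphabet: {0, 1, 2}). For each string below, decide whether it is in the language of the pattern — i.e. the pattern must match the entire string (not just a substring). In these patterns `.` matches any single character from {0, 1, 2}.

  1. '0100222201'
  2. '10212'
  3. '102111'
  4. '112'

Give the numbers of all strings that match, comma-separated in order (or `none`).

2, 3, 4

1 → no match
2 → match
3 → match
4 → match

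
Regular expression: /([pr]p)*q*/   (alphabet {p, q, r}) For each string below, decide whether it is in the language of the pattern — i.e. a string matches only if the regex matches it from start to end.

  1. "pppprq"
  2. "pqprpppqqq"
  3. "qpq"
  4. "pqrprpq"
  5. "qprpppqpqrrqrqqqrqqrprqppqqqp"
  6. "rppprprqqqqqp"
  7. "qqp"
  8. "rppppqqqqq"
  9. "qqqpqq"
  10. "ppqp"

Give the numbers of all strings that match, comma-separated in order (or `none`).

none

1 → no match
2 → no match
3 → no match
4 → no match
5 → no match
6 → no match
7 → no match
8 → no match
9 → no match
10 → no match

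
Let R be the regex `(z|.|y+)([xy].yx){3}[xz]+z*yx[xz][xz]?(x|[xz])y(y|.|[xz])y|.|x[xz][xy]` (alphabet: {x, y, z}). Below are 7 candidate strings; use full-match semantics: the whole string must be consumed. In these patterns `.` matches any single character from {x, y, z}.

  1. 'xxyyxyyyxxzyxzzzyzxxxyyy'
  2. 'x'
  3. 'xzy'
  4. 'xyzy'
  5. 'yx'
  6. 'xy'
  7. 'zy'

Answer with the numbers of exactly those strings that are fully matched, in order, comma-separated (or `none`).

2, 3

1 → no match
2 → match
3 → match
4 → no match
5 → no match
6 → no match
7 → no match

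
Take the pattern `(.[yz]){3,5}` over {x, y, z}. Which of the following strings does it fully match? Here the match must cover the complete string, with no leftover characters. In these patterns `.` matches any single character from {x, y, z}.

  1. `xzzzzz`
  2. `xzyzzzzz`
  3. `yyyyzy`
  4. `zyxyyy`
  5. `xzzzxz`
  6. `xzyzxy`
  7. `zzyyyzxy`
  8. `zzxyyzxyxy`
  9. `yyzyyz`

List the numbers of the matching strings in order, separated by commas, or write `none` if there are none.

1, 2, 3, 4, 5, 6, 7, 8, 9

1 → match
2 → match
3 → match
4 → match
5 → match
6 → match
7 → match
8 → match
9 → match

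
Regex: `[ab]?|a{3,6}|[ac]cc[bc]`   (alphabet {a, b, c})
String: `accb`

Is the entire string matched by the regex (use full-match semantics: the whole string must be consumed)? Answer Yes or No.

Yes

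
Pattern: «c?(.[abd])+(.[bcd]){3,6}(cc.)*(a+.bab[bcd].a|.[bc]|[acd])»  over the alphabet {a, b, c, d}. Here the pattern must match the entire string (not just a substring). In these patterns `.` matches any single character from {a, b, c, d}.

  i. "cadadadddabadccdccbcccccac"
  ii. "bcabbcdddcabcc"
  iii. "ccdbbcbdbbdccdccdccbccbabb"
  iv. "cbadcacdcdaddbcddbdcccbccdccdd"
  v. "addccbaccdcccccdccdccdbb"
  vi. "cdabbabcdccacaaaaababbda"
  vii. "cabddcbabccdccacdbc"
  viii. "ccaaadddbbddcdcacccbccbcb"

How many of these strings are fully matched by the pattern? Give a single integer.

5

i → match
ii → no match
iii → no match
iv → match
v → match
vi → match
vii → no match
viii → match
Total matched: 5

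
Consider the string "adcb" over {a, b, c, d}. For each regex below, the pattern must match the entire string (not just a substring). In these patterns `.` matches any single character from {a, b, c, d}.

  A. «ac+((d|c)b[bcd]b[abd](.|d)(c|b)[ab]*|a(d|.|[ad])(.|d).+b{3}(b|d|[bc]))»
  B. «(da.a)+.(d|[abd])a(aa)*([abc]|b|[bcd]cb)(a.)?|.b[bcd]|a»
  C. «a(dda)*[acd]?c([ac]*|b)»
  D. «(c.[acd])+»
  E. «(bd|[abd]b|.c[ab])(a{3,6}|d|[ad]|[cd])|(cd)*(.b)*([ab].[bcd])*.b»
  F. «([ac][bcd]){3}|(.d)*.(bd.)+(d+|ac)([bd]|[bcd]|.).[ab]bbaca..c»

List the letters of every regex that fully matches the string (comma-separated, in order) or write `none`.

C

A → no match — must start with "ac"
B → no match
C → match
D → no match — must start with "c"
E → no match
F → no match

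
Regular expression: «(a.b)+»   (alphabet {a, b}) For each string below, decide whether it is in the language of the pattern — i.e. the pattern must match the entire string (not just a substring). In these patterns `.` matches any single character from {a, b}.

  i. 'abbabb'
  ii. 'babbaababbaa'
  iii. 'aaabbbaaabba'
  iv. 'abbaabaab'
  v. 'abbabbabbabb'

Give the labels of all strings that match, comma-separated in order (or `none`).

i → match
ii → no match — must start with 'a'
iii → no match — must end with 'b'
iv → match
v → match

i, iv, v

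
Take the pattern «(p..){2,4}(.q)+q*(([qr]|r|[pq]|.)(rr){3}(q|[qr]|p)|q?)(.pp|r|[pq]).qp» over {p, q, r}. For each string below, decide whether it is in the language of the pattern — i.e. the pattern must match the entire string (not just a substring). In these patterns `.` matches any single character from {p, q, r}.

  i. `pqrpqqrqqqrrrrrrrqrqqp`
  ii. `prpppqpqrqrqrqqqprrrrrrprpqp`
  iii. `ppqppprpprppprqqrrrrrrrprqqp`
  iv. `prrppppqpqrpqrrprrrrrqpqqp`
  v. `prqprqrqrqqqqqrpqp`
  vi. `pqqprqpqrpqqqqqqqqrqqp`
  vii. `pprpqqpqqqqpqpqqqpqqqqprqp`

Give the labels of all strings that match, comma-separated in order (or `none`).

i → match
ii → match
iii → no match
iv → no match
v → match
vi → match
vii → match

i, ii, v, vi, vii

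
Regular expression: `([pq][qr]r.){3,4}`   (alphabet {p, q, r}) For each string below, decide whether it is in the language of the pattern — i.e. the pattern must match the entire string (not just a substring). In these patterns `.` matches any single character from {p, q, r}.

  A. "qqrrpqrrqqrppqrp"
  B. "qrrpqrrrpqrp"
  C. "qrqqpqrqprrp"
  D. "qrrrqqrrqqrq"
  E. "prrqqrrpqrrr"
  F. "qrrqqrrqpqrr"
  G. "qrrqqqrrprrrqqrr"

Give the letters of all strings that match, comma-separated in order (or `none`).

A, B, D, E, F, G

A → match
B → match
C → no match
D → match
E → match
F → match
G → match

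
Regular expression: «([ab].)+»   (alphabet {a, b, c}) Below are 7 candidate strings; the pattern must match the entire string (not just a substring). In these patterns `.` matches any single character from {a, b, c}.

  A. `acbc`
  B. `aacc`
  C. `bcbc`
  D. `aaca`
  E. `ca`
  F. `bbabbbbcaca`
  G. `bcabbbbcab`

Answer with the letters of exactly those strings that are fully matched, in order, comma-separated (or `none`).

A → match
B → no match
C → match
D → no match
E → no match
F → no match
G → match

A, C, G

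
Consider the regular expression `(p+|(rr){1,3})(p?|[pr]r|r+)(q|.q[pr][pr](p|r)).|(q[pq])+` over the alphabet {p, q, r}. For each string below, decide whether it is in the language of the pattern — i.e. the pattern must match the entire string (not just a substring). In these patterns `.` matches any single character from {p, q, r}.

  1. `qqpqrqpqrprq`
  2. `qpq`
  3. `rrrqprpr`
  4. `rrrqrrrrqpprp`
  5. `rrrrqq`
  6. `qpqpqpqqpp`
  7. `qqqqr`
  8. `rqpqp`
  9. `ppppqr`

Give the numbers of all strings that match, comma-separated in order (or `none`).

3, 5, 9

1. `qqpqrqpqrprq` → no match
2. `qpq` → no match
3. `rrrqprpr` → match
4 → no match
5. `rrrrqq` → match
6. `qpqpqpqqpp` → no match
7. `qqqqr` → no match
8. `rqpqp` → no match
9. `ppppqr` → match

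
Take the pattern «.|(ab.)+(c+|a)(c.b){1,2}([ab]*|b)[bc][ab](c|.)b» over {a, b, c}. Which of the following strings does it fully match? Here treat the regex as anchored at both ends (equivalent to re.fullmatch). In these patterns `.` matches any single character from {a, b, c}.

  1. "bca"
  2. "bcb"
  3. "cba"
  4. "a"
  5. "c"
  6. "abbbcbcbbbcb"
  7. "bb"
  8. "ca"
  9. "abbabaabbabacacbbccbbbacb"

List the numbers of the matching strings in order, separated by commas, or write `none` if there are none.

1 → no match
2 → no match
3 → no match
4 → match
5 → match
6 → no match
7 → no match
8 → no match
9 → no match

4, 5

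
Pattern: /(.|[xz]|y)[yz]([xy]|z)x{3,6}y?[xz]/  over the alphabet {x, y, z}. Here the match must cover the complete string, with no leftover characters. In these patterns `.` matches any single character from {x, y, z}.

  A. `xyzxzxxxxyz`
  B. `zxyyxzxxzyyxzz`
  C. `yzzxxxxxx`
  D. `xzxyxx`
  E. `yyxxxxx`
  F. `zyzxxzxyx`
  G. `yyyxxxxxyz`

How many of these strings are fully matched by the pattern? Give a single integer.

A → no match
B → no match
C → match
D → no match
E → match
F → no match
G → match
Total matched: 3

3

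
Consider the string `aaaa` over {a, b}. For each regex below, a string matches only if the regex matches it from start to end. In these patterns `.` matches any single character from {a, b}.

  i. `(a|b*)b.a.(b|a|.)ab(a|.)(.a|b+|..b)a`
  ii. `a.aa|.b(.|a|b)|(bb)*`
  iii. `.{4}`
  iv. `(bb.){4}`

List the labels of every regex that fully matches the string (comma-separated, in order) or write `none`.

i → no match
ii → match
iii → match
iv → no match — must start with `bb`

ii, iii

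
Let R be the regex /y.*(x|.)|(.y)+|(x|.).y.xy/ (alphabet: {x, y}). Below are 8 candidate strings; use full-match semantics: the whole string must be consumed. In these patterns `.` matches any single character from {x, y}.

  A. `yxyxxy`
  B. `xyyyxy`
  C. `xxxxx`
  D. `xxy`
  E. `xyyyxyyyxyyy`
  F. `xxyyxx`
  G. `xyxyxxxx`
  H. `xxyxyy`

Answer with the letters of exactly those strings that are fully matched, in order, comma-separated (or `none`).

A. `yxyxxy` → match
B. `xyyyxy` → match
C. `xxxxx` → no match
D. `xxy` → no match
E. `xyyyxyyyxyyy` → match
F. `xxyyxx` → no match
G. `xyxyxxxx` → no match
H. `xxyxyy` → no match

A, B, E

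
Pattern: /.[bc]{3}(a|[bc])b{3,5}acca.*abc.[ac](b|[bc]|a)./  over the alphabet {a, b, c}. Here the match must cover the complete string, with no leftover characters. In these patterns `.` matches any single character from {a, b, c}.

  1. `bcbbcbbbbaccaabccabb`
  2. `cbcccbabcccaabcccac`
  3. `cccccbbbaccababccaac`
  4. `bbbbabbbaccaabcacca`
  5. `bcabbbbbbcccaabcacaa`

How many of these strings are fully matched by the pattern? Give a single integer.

3

1 → match
2 → no match
3 → match
4 → match
5 → no match
Total matched: 3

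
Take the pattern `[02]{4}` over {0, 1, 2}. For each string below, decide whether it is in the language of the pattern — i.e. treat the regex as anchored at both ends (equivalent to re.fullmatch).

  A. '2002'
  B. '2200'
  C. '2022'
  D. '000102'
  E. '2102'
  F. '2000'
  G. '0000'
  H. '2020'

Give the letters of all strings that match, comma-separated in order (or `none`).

A, B, C, F, G, H

A → match
B → match
C → match
D → no match
E → no match
F → match
G → match
H → match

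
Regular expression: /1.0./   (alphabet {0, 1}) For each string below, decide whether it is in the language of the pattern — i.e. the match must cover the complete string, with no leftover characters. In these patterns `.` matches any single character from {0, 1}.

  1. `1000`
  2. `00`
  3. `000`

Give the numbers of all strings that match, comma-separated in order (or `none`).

1 → match
2 → no match — must start with `1`
3 → no match — must start with `1`

1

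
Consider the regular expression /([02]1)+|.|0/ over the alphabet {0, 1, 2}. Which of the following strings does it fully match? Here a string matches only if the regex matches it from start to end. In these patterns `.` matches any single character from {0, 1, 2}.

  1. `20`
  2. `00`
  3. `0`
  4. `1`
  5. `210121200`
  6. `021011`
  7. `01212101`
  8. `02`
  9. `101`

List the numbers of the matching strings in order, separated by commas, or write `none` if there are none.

3, 4, 7

1 → no match
2 → no match
3 → match
4 → match
5 → no match
6 → no match
7 → match
8 → no match
9 → no match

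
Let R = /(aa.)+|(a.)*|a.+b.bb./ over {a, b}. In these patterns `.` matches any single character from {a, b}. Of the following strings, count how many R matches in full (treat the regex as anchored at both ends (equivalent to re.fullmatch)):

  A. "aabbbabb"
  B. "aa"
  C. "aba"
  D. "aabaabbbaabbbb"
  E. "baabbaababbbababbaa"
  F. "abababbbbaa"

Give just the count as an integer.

1

A. "aabbbabb" → no match
B. "aa" → match
C. "aba" → no match
D → no match
E → no match
F. "abababbbbaa" → no match
Total matched: 1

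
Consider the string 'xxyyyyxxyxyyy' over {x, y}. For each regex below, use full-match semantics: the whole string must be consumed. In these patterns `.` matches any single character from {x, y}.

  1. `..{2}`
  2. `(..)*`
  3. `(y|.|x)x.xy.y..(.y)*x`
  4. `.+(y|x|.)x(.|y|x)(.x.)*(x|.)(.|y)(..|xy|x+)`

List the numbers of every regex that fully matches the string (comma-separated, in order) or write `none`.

1 → no match
2 → no match
3 → no match — must end with 'x'
4 → match

4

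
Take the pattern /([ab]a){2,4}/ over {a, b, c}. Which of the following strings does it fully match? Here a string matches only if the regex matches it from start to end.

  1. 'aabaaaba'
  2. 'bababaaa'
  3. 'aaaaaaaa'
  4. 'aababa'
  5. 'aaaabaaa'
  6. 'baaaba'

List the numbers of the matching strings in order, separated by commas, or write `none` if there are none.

1 → match
2 → match
3 → match
4 → match
5 → match
6 → match

1, 2, 3, 4, 5, 6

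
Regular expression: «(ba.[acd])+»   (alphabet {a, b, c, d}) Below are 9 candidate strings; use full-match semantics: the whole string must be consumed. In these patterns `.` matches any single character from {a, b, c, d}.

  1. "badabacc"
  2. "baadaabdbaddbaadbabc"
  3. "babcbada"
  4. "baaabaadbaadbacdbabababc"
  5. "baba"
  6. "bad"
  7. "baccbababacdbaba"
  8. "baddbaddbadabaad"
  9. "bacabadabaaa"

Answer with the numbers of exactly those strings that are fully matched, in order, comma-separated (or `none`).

1, 3, 4, 5, 7, 8, 9

1. "badabacc" → match
2 → no match
3. "babcbada" → match
4 → match
5. "baba" → match
6. "bad" → no match
7 → match
8 → match
9. "bacabadabaaa" → match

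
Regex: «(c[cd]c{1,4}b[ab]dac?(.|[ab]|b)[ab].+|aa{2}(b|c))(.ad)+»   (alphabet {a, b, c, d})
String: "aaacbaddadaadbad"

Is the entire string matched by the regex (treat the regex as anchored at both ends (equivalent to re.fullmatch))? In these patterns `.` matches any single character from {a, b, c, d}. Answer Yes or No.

Yes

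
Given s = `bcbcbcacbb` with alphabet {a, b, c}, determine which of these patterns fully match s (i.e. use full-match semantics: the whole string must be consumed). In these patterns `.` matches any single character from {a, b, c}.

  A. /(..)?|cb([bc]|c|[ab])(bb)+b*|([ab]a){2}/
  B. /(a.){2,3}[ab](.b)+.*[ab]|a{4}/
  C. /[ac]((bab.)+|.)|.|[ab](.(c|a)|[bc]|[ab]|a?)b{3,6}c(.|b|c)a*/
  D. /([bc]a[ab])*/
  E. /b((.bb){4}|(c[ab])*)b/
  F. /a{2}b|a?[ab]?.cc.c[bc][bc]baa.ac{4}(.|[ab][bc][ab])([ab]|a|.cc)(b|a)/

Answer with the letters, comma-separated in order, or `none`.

A → no match
B → no match — must start with `a`
C → no match
D → no match
E → match
F → no match

E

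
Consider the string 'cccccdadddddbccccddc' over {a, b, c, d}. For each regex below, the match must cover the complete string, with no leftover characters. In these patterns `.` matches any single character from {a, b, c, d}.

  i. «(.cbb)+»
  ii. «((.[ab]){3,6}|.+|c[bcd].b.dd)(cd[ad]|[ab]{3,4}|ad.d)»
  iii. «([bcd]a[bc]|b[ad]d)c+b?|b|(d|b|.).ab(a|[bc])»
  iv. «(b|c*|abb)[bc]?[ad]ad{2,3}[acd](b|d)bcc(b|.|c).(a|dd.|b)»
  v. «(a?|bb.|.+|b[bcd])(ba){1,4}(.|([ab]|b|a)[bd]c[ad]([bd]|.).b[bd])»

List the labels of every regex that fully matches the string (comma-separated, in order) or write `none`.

iv

i → no match — must end with 'cbb'
ii → no match
iii → no match
iv → match
v → no match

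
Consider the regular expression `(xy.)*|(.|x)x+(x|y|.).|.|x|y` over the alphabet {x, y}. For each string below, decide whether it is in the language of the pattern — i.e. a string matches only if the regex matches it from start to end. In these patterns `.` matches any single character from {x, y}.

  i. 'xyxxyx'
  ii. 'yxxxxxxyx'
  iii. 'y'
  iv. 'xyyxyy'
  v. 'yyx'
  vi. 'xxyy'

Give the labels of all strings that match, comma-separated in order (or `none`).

i. 'xyxxyx' → match
ii. 'yxxxxxxyx' → match
iii. 'y' → match
iv. 'xyyxyy' → match
v. 'yyx' → no match
vi. 'xxyy' → match

i, ii, iii, iv, vi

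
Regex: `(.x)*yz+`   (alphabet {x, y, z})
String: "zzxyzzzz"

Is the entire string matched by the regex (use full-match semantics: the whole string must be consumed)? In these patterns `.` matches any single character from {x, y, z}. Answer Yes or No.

No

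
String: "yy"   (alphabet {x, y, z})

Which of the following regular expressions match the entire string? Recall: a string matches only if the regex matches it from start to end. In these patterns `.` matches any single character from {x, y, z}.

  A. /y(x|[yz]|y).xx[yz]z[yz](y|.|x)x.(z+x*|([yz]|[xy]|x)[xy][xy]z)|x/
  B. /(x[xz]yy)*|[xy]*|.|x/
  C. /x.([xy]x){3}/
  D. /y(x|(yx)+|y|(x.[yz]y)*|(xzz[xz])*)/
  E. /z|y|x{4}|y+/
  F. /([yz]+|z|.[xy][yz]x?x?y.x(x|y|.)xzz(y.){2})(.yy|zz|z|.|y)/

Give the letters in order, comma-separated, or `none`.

B, D, E, F

A → no match
B → match
C → no match — must start with "x"
D → match
E → match
F → match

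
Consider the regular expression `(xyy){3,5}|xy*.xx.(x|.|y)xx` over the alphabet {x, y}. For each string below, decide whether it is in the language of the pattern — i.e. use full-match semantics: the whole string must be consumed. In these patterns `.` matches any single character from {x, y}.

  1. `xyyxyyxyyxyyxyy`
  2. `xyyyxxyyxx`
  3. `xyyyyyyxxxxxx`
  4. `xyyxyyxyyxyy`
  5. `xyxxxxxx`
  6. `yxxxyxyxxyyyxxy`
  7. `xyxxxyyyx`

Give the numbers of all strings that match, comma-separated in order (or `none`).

1 → match
2 → match
3 → match
4 → match
5 → match
6 → no match
7 → no match

1, 2, 3, 4, 5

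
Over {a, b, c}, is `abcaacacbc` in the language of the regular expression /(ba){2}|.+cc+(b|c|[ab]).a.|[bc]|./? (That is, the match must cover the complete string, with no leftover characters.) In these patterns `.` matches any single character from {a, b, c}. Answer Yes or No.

No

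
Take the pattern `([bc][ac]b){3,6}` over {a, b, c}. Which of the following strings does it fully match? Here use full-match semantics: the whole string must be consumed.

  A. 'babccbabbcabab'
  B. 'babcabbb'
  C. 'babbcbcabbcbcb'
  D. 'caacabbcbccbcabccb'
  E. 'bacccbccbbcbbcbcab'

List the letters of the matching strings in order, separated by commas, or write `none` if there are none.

A → no match
B → no match
C → no match
D → no match
E → no match

none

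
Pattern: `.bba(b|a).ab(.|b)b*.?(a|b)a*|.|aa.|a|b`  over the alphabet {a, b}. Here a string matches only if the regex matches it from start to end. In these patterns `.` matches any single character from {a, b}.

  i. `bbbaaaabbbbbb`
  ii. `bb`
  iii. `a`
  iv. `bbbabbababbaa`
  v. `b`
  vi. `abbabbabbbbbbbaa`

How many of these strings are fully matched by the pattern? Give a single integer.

i → match
ii → no match
iii → match
iv → match
v → match
vi → match
Total matched: 5

5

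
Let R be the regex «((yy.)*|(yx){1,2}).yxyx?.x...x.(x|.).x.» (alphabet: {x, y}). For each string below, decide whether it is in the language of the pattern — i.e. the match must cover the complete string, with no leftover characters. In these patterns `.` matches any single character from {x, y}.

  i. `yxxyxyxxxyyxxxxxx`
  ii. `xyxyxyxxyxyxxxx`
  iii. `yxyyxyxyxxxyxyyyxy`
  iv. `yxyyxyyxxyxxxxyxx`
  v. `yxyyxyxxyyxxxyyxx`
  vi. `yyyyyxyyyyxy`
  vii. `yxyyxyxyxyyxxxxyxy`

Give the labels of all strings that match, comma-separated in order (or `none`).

i, iii, iv, v, vii

i → match
ii → no match
iii → match
iv → match
v → match
vi → no match
vii → match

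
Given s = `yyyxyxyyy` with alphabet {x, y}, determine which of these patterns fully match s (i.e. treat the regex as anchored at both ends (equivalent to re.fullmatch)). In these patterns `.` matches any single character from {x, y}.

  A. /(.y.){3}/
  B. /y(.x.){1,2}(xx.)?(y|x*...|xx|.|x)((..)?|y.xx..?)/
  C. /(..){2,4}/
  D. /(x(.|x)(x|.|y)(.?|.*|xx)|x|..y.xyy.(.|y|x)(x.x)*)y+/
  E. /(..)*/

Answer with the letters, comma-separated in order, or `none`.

A → match
B → no match
C → no match
D → no match
E → no match

A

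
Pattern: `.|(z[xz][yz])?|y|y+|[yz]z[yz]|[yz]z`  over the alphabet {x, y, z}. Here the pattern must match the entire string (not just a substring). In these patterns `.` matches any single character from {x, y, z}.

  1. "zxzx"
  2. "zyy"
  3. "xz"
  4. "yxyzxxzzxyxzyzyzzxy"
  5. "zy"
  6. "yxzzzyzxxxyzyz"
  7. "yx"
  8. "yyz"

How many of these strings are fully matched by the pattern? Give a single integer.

0

1 → no match
2 → no match
3 → no match
4 → no match
5 → no match
6 → no match
7 → no match
8 → no match
Total matched: 0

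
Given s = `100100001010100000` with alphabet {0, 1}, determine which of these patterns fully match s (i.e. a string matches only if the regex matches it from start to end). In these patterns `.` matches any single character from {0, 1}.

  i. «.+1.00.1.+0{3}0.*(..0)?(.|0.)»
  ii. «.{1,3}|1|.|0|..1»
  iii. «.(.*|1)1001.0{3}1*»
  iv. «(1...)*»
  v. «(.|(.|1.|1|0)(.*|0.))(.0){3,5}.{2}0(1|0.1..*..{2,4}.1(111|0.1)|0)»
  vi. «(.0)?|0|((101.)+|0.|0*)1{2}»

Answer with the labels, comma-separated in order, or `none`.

i → match
ii → no match
iii → no match
iv → no match
v → match
vi → no match

i, v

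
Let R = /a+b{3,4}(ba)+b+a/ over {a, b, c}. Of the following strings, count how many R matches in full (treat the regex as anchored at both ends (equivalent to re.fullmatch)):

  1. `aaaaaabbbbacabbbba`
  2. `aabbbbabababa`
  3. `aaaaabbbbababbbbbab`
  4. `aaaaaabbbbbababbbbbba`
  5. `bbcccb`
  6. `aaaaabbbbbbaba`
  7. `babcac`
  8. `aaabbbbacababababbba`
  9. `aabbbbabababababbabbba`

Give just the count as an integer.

2

1 → no match
2 → match
3 → no match — must end with `ba`
4 → match
5. `bbcccb` → no match — must start with `a`
6 → no match
7. `babcac` → no match — must start with `a`
8 → no match
9 → no match
Total matched: 2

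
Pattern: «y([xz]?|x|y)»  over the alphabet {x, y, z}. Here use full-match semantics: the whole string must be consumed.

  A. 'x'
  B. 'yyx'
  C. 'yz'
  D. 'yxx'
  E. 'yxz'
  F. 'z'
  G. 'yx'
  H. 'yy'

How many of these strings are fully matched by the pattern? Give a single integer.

A → no match — must start with 'y'
B → no match
C → match
D → no match
E → no match
F → no match — must start with 'y'
G → match
H → match
Total matched: 3

3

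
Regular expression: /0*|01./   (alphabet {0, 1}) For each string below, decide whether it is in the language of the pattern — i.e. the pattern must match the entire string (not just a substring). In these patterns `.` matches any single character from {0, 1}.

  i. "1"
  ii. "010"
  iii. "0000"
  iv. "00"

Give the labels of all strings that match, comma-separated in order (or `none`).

ii, iii, iv

i. "1" → no match
ii. "010" → match
iii. "0000" → match
iv. "00" → match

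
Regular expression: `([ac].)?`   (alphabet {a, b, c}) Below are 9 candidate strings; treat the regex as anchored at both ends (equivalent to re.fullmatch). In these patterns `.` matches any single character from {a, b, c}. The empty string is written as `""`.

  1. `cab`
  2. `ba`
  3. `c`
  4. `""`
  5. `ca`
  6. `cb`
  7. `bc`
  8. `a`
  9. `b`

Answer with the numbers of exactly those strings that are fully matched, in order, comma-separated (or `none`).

4, 5, 6

1 → no match
2 → no match
3 → no match
4 → match
5 → match
6 → match
7 → no match
8 → no match
9 → no match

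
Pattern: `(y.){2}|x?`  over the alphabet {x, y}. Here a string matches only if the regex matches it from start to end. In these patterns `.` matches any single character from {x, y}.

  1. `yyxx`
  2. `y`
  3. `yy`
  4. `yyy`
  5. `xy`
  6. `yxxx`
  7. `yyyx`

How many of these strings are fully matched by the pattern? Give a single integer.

1 → no match
2 → no match
3 → no match
4 → no match
5 → no match
6 → no match
7 → match
Total matched: 1

1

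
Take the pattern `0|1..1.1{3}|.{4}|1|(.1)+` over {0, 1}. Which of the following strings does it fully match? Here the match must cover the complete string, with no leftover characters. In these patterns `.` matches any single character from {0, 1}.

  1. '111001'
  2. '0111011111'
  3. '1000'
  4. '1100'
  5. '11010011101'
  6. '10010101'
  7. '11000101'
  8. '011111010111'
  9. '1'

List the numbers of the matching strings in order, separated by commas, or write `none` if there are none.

2, 3, 4, 8, 9

1 → no match
2 → match
3 → match
4 → match
5 → no match
6 → no match
7 → no match
8 → match
9 → match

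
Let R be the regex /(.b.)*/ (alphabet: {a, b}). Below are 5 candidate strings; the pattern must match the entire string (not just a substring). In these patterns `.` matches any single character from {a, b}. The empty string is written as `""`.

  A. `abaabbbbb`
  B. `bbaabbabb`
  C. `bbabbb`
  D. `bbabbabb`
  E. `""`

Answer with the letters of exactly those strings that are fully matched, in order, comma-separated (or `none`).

A, B, C, E

A → match
B → match
C → match
D → no match
E → match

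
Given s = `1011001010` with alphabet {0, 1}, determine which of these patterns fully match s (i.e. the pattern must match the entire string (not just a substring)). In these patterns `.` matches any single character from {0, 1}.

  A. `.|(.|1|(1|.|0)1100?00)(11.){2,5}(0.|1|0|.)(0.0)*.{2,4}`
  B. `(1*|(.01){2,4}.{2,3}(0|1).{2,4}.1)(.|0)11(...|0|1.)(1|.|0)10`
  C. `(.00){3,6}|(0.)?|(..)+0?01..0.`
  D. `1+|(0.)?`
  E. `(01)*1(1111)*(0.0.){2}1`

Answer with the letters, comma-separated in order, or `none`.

A → no match
B → match
C → no match
D → no match
E → no match — must end with `1`

B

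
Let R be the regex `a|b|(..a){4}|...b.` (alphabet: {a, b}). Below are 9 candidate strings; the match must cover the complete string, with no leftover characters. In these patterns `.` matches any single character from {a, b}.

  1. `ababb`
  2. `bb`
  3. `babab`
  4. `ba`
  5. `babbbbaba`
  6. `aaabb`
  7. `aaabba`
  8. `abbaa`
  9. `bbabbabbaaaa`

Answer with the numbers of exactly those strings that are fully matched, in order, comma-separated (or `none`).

1. `ababb` → match
2. `bb` → no match
3. `babab` → no match
4. `ba` → no match
5. `babbbbaba` → no match
6. `aaabb` → match
7. `aaabba` → no match
8. `abbaa` → no match
9. `bbabbabbaaaa` → match

1, 6, 9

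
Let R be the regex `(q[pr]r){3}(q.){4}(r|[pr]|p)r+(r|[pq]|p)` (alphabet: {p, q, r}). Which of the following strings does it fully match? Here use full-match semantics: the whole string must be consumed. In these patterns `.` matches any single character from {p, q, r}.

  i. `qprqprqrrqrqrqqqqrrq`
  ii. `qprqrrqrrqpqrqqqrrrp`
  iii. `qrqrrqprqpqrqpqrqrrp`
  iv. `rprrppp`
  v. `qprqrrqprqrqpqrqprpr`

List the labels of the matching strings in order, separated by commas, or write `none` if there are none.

i → match
ii → match
iii → no match
iv. `rprrppp` → no match — must start with `q`
v → no match

i, ii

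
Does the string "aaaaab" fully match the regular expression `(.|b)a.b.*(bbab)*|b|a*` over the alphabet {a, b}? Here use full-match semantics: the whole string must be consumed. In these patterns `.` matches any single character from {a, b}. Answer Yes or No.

No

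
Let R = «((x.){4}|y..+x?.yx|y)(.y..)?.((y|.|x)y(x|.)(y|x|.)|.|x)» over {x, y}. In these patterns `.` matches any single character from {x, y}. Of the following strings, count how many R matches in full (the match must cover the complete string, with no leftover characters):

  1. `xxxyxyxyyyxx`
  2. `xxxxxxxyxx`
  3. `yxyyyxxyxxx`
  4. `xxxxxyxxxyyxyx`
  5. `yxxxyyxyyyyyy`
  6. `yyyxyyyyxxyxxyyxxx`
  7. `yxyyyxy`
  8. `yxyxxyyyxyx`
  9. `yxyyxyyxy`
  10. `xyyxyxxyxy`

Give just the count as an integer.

7

1. `xxxyxyxyyyxx` → no match
2. `xxxxxxxyxx` → match
3. `yxyyyxxyxxx` → match
4 → match
5 → match
6 → match
7. `yxyyyxy` → match
8. `yxyxxyyyxyx` → match
9. `yxyyxyyxy` → no match
10. `xyyxyxxyxy` → no match
Total matched: 7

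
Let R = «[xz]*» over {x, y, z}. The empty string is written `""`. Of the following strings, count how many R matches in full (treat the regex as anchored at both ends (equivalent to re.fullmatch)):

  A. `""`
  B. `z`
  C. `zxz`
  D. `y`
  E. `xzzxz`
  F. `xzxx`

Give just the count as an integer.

5

A → match
B → match
C → match
D → no match
E → match
F → match
Total matched: 5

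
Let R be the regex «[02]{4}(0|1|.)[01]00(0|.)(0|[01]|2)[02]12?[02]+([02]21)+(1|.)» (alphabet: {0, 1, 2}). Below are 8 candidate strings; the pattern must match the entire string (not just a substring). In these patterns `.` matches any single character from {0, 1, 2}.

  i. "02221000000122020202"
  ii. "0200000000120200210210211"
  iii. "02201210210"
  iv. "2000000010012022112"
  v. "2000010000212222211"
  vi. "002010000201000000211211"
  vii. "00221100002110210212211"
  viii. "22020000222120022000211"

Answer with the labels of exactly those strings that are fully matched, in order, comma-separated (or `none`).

v, viii

i → no match
ii → no match
iii → no match
iv → no match
v → match
vi → no match
vii → no match
viii → match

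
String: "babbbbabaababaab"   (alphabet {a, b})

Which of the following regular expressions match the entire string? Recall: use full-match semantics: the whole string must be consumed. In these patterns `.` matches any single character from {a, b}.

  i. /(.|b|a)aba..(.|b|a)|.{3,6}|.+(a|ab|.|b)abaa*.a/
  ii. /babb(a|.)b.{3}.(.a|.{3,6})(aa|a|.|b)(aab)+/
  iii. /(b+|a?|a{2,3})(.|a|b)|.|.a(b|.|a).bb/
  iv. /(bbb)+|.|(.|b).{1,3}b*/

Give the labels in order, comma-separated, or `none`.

ii

i → no match
ii → match
iii → no match
iv → no match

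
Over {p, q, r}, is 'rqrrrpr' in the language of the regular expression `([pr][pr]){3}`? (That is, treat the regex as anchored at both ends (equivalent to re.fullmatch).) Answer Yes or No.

No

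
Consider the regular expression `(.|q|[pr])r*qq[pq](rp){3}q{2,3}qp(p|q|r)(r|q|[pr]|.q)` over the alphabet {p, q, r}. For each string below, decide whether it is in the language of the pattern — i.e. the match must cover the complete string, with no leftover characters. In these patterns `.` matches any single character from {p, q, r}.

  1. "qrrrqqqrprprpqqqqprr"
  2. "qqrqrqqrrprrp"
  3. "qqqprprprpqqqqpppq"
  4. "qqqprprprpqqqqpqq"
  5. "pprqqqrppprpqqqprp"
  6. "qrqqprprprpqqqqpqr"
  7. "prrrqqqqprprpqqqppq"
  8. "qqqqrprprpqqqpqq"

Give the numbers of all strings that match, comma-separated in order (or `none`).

1 → match
2 → no match
3 → match
4 → match
5 → no match
6 → match
7 → no match
8 → match

1, 3, 4, 6, 8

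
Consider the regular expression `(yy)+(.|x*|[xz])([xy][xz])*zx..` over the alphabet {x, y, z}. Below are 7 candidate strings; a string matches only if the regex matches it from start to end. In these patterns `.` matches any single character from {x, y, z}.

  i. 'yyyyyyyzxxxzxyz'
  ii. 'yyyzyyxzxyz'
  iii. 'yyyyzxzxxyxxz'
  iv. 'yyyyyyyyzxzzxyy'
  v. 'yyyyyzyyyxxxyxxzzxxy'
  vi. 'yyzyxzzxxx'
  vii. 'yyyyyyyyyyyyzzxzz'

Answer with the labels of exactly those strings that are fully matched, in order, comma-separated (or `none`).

iv, vii

i → no match
ii. 'yyyzyyxzxyz' → no match
iii → no match
iv → match
v → no match
vi. 'yyzyxzzxxx' → no match
vii → match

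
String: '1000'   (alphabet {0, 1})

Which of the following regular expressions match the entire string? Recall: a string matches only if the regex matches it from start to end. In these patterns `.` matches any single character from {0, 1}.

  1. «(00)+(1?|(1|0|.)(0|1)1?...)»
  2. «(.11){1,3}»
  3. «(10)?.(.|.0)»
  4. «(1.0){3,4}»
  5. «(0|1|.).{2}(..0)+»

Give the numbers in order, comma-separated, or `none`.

3

1 → no match — must start with '00'
2 → no match — must end with '11'
3 → match
4 → no match
5 → no match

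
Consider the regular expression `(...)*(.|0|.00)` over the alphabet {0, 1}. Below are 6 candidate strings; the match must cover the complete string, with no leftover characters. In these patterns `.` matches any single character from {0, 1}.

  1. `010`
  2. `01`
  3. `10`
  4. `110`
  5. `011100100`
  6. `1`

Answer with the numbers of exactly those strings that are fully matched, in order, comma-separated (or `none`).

5, 6

1 → no match
2 → no match
3 → no match
4 → no match
5 → match
6 → match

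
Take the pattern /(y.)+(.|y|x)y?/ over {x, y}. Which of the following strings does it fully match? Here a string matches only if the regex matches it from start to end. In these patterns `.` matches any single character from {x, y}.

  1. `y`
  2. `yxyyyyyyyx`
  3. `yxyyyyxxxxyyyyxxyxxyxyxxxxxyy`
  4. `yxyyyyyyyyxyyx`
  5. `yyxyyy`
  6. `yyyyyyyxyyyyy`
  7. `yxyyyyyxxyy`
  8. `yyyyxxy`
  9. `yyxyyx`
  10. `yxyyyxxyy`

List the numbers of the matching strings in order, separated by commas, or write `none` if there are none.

6

1 → no match
2 → no match
3 → no match
4 → no match
5 → no match
6 → match
7 → no match
8 → no match
9 → no match
10 → no match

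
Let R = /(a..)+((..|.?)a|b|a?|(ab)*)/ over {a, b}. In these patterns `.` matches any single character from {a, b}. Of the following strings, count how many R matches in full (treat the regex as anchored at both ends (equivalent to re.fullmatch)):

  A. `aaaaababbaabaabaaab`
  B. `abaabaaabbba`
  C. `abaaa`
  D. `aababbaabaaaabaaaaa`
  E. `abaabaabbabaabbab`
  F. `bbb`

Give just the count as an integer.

A → match
B. `abaabaaabbba` → match
C. `abaaa` → match
D → match
E → match
F. `bbb` → no match — must start with `a`
Total matched: 5

5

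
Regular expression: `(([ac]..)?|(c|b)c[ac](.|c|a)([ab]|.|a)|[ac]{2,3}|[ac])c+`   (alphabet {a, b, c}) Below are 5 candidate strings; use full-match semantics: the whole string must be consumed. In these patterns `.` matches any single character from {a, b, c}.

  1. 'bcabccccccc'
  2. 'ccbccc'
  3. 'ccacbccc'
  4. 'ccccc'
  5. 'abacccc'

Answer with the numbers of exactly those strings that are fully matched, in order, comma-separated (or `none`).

1, 2, 3, 4, 5

1 → match
2 → match
3 → match
4 → match
5 → match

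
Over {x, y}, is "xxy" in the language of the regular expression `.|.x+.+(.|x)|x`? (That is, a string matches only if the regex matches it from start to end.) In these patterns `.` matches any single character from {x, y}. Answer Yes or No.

No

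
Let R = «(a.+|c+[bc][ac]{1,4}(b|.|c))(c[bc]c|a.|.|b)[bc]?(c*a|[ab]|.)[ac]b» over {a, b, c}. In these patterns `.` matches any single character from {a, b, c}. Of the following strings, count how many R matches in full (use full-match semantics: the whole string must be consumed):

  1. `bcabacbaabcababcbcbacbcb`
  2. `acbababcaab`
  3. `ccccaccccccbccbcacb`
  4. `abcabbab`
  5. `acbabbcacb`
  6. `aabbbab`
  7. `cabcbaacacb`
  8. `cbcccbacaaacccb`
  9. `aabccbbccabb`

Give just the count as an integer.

4

1 → no match
2. `acbababcaab` → match
3 → no match
4. `abcabbab` → match
5. `acbabbcacb` → match
6. `aabbbab` → match
7. `cabcbaacacb` → no match
8 → no match
9. `aabccbbccabb` → no match
Total matched: 4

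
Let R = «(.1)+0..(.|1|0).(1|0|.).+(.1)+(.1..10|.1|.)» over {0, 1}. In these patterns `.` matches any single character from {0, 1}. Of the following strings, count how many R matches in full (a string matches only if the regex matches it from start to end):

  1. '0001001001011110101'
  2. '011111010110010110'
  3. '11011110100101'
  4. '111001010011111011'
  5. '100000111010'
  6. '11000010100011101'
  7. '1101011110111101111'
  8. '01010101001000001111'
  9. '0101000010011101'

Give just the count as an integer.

6

1 → no match
2 → match
3 → match
4 → no match
5 → no match
6 → match
7 → match
8 → match
9 → match
Total matched: 6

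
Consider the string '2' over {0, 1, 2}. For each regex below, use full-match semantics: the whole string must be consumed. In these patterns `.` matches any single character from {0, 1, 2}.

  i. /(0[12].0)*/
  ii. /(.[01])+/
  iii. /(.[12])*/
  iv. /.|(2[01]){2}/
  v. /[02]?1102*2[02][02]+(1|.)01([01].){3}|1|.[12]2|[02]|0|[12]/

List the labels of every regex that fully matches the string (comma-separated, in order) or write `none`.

iv, v

i → no match
ii → no match
iii → no match
iv → match
v → match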